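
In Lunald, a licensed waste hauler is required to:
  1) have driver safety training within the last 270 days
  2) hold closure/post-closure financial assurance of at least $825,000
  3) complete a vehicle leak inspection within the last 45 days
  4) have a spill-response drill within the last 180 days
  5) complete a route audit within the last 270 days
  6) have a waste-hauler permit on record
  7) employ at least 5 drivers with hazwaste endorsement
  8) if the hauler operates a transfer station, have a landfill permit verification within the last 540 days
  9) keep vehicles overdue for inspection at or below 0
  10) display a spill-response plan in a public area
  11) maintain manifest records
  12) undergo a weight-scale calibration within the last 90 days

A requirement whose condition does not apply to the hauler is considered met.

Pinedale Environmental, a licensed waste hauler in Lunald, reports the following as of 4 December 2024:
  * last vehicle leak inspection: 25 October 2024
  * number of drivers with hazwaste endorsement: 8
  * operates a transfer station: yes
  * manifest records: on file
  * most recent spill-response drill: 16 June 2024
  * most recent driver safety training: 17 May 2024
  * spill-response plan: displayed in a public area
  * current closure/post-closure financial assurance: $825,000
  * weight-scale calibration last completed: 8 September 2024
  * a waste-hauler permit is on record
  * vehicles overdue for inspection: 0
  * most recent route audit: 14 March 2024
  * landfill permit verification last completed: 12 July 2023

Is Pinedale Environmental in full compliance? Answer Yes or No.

1. driver safety training 201 days ago vs limit 270 → met
2. closure/post-closure financial assurance $825,000 ≥ $825,000 → met
3. vehicle leak inspection 40 days ago vs limit 45 → met
4. spill-response drill 171 days ago vs limit 180 → met
5. route audit 265 days ago vs limit 270 → met
6. waste-hauler permit present → met
7. drivers with hazwaste endorsement 8 ≥ 5 → met
8. condition 'operates a transfer station' holds; landfill permit verification 511 days ago vs limit 540 → met
9. vehicles overdue for inspection 0 ≤ 0 → met
10. spill-response plan present → met
11. manifest records present → met
12. weight-scale calibration 87 days ago vs limit 90 → met
All met.

Yes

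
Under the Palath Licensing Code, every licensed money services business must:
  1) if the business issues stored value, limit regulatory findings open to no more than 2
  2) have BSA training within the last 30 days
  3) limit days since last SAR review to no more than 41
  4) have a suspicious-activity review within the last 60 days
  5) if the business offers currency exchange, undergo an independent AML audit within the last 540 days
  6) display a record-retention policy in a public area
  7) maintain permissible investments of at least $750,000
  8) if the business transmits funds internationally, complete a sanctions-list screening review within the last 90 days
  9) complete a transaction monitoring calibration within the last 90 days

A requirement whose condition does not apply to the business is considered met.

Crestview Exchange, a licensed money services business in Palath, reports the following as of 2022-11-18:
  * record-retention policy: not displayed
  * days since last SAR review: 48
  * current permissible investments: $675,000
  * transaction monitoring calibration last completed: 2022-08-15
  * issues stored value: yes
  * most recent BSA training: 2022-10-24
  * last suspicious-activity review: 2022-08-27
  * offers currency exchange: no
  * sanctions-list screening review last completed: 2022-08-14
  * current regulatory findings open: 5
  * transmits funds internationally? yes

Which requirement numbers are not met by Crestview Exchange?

1. condition 'issues stored value' holds; regulatory findings open 5 > 2 → not met
2. BSA training 25 days ago vs limit 30 → met
3. days since last SAR review 48 > 41 → not met
4. suspicious-activity review 83 days ago vs limit 60 → not met
5. condition 'offers currency exchange' does not hold → requirement n/a → met
6. record-retention policy absent → not met
7. permissible investments $675,000 < $750,000 → not met
8. condition 'transmits funds internationally' holds; sanctions-list screening review 96 days ago vs limit 90 → not met
9. transaction monitoring calibration 95 days ago vs limit 90 → not met
Not met: 1, 3, 4, 6, 7, 8, 9

1, 3, 4, 6, 7, 8, 9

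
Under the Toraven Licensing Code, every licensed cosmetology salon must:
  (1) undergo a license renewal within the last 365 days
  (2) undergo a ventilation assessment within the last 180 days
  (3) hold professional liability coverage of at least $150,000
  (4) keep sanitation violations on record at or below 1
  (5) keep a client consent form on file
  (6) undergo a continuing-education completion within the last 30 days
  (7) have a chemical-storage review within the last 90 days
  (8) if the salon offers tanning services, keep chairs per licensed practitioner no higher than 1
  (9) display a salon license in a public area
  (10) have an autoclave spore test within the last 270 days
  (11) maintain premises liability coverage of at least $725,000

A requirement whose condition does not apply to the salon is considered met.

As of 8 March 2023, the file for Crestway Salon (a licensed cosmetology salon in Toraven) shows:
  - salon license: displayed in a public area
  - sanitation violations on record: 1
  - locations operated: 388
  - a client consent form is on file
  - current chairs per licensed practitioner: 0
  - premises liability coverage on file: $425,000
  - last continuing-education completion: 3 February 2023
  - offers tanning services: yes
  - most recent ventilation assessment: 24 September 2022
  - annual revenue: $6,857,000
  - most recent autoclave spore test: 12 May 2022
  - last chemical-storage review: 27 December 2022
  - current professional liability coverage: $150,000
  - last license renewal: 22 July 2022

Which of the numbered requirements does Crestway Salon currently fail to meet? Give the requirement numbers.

6, 10, 11

1. license renewal 229 days ago vs limit 365 → met
2. ventilation assessment 165 days ago vs limit 180 → met
3. professional liability coverage $150,000 ≥ $150,000 → met
4. sanitation violations on record 1 ≤ 1 → met
5. client consent form present → met
6. continuing-education completion 33 days ago vs limit 30 → not met
7. chemical-storage review 71 days ago vs limit 90 → met
8. condition 'offers tanning services' holds; chairs per licensed practitioner 0 ≤ 1 → met
9. salon license present → met
10. autoclave spore test 300 days ago vs limit 270 → not met
11. premises liability coverage $425,000 < $725,000 → not met
Not met: 6, 10, 11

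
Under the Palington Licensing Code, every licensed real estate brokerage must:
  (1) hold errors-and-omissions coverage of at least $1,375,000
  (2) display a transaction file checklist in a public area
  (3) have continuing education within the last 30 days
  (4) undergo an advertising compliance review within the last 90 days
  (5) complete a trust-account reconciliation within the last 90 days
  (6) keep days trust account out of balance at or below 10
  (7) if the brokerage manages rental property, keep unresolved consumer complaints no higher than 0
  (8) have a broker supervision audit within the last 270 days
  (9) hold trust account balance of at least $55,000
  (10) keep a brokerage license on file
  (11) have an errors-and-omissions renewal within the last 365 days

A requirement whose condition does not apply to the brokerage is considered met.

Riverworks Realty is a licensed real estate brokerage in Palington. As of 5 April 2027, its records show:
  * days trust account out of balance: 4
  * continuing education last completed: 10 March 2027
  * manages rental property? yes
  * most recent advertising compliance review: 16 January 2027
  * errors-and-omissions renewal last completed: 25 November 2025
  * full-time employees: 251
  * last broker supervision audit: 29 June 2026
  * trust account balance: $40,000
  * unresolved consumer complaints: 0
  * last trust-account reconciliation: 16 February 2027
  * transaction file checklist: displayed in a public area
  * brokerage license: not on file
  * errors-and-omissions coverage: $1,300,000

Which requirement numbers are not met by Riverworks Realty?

1. errors-and-omissions coverage $1,300,000 < $1,375,000 → not met
2. transaction file checklist present → met
3. continuing education 26 days ago vs limit 30 → met
4. advertising compliance review 79 days ago vs limit 90 → met
5. trust-account reconciliation 48 days ago vs limit 90 → met
6. days trust account out of balance 4 ≤ 10 → met
7. condition 'manages rental property' holds; unresolved consumer complaints 0 ≤ 0 → met
8. broker supervision audit 280 days ago vs limit 270 → not met
9. trust account balance $40,000 < $55,000 → not met
10. brokerage license absent → not met
11. errors-and-omissions renewal 496 days ago vs limit 365 → not met
Not met: 1, 8, 9, 10, 11

1, 8, 9, 10, 11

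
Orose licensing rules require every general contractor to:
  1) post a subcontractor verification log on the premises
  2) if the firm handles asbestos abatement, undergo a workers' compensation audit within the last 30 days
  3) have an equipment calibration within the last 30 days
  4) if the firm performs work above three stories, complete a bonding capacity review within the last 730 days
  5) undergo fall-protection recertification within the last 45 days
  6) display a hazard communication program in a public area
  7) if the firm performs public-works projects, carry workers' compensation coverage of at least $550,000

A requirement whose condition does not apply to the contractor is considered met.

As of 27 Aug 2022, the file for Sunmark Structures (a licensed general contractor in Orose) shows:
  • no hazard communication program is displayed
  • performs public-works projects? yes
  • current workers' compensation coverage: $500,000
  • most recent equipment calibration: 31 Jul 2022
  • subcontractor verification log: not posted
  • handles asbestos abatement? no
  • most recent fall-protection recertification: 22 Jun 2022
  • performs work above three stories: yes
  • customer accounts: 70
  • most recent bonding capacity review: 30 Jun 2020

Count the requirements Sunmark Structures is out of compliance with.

5

1. subcontractor verification log absent → not met
2. condition 'handles asbestos abatement' does not hold → requirement n/a → met
3. equipment calibration 27 days ago vs limit 30 → met
4. condition 'performs work above three stories' holds; bonding capacity review 788 days ago vs limit 730 → not met
5. fall-protection recertification 66 days ago vs limit 45 → not met
6. hazard communication program absent → not met
7. condition 'performs public-works projects' holds; workers' compensation coverage $500,000 < $550,000 → not met
Not met: 5 of 7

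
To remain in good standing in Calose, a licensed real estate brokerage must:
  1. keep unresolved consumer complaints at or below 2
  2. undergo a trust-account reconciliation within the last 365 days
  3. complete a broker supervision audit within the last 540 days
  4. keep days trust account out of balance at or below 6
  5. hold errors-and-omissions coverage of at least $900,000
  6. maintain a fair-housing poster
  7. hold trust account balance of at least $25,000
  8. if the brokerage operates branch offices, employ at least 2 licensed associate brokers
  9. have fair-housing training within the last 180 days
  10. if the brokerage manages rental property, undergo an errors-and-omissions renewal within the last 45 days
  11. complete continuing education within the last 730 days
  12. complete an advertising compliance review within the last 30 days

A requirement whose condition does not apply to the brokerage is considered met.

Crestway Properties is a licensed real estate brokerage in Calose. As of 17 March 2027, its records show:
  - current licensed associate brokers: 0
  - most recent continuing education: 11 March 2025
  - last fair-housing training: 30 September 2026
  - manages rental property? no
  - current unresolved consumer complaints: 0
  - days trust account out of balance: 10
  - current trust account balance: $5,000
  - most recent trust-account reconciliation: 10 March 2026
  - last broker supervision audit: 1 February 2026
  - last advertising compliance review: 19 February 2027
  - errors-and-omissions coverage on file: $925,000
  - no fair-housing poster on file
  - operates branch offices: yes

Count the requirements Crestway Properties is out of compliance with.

6

1. unresolved consumer complaints 0 ≤ 2 → met
2. trust-account reconciliation 372 days ago vs limit 365 → not met
3. broker supervision audit 409 days ago vs limit 540 → met
4. days trust account out of balance 10 > 6 → not met
5. errors-and-omissions coverage $925,000 ≥ $900,000 → met
6. fair-housing poster absent → not met
7. trust account balance $5,000 < $25,000 → not met
8. condition 'operates branch offices' holds; licensed associate brokers 0 < 2 → not met
9. fair-housing training 168 days ago vs limit 180 → met
10. condition 'manages rental property' does not hold → requirement n/a → met
11. continuing education 736 days ago vs limit 730 → not met
12. advertising compliance review 26 days ago vs limit 30 → met
Not met: 6 of 12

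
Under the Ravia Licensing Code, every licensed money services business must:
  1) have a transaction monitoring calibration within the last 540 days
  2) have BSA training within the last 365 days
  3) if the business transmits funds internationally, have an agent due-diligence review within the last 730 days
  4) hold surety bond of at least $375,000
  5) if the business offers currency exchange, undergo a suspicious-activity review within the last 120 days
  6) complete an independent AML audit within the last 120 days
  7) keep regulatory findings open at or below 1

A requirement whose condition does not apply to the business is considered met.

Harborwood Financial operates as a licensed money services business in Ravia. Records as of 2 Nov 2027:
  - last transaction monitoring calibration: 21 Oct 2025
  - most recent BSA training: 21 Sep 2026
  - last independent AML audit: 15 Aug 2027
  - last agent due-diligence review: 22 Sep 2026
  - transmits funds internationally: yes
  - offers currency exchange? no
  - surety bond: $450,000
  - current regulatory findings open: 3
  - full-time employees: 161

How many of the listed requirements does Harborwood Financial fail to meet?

3

1. transaction monitoring calibration 742 days ago vs limit 540 → not met
2. BSA training 407 days ago vs limit 365 → not met
3. condition 'transmits funds internationally' holds; agent due-diligence review 406 days ago vs limit 730 → met
4. surety bond $450,000 ≥ $375,000 → met
5. condition 'offers currency exchange' does not hold → requirement n/a → met
6. independent AML audit 79 days ago vs limit 120 → met
7. regulatory findings open 3 > 1 → not met
Not met: 3 of 7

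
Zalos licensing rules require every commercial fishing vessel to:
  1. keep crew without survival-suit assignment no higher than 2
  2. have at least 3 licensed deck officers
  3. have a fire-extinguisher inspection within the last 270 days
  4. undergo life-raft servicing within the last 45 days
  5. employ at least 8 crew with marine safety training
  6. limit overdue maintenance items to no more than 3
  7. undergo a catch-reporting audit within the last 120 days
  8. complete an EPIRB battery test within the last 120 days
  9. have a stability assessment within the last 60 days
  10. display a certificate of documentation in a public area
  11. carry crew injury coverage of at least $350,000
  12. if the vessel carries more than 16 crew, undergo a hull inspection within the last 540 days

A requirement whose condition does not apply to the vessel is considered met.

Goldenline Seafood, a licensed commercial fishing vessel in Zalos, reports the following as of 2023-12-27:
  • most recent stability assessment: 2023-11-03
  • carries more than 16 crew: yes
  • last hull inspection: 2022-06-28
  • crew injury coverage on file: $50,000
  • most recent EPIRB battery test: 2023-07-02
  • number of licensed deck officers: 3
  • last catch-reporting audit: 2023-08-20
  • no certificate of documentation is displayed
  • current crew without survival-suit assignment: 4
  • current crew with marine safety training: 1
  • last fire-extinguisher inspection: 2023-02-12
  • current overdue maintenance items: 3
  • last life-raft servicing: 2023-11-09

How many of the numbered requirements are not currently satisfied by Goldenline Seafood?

9

1. crew without survival-suit assignment 4 > 2 → not met
2. licensed deck officers 3 ≥ 3 → met
3. fire-extinguisher inspection 318 days ago vs limit 270 → not met
4. life-raft servicing 48 days ago vs limit 45 → not met
5. crew with marine safety training 1 < 8 → not met
6. overdue maintenance items 3 ≤ 3 → met
7. catch-reporting audit 129 days ago vs limit 120 → not met
8. EPIRB battery test 178 days ago vs limit 120 → not met
9. stability assessment 54 days ago vs limit 60 → met
10. certificate of documentation absent → not met
11. crew injury coverage $50,000 < $350,000 → not met
12. condition 'carries more than 16 crew' holds; hull inspection 547 days ago vs limit 540 → not met
Not met: 9 of 12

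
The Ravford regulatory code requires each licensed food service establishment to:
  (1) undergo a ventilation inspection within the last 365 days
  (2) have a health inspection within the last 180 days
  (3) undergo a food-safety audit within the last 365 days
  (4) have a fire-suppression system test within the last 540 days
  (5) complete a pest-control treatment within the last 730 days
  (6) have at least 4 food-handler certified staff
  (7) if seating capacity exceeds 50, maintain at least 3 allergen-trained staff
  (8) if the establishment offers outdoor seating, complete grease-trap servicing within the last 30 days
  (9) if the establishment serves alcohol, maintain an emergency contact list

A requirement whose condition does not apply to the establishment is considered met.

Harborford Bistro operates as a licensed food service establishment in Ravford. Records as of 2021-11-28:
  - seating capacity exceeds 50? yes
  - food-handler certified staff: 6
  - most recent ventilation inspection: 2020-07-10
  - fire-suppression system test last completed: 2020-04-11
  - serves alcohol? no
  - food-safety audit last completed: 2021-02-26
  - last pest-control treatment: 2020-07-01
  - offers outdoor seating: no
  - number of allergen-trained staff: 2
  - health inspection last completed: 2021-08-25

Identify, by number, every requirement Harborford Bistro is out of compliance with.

1, 4, 7

1. ventilation inspection 506 days ago vs limit 365 → not met
2. health inspection 95 days ago vs limit 180 → met
3. food-safety audit 275 days ago vs limit 365 → met
4. fire-suppression system test 596 days ago vs limit 540 → not met
5. pest-control treatment 515 days ago vs limit 730 → met
6. food-handler certified staff 6 ≥ 4 → met
7. condition 'seating capacity exceeds 50' holds; allergen-trained staff 2 < 3 → not met
8. condition 'offers outdoor seating' does not hold → requirement n/a → met
9. condition 'serves alcohol' does not hold → requirement n/a → met
Not met: 1, 4, 7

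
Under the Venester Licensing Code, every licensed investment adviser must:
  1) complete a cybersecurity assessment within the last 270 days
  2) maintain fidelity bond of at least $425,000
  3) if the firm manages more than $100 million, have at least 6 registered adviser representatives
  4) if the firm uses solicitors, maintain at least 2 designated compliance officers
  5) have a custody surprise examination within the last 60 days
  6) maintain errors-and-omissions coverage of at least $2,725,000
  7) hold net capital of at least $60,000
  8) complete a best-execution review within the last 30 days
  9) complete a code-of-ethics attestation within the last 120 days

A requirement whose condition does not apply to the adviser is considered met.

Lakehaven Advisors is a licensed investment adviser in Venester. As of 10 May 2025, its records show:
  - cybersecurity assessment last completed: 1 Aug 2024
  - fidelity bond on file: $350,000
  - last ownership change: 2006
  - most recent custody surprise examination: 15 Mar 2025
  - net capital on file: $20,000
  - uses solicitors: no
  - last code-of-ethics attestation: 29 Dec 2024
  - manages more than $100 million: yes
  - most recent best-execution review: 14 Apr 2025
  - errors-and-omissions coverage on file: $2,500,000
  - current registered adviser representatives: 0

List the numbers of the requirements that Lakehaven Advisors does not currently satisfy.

1. cybersecurity assessment 282 days ago vs limit 270 → not met
2. fidelity bond $350,000 < $425,000 → not met
3. condition 'manages more than $100 million' holds; registered adviser representatives 0 < 6 → not met
4. condition 'uses solicitors' does not hold → requirement n/a → met
5. custody surprise examination 56 days ago vs limit 60 → met
6. errors-and-omissions coverage $2,500,000 < $2,725,000 → not met
7. net capital $20,000 < $60,000 → not met
8. best-execution review 26 days ago vs limit 30 → met
9. code-of-ethics attestation 132 days ago vs limit 120 → not met
Not met: 1, 2, 3, 6, 7, 9

1, 2, 3, 6, 7, 9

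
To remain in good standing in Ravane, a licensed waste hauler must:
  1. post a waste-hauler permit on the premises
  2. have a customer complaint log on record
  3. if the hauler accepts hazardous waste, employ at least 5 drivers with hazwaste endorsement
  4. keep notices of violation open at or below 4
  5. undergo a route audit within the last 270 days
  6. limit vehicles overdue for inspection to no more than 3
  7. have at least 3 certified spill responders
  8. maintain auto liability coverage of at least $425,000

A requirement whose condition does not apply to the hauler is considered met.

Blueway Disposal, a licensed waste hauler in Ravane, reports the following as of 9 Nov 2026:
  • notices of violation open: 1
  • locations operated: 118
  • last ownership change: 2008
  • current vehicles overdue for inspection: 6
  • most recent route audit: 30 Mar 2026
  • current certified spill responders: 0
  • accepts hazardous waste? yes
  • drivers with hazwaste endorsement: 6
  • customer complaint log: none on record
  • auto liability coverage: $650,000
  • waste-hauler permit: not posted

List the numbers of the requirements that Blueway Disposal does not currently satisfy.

1, 2, 6, 7

1. waste-hauler permit absent → not met
2. customer complaint log absent → not met
3. condition 'accepts hazardous waste' holds; drivers with hazwaste endorsement 6 ≥ 5 → met
4. notices of violation open 1 ≤ 4 → met
5. route audit 224 days ago vs limit 270 → met
6. vehicles overdue for inspection 6 > 3 → not met
7. certified spill responders 0 < 3 → not met
8. auto liability coverage $650,000 ≥ $425,000 → met
Not met: 1, 2, 6, 7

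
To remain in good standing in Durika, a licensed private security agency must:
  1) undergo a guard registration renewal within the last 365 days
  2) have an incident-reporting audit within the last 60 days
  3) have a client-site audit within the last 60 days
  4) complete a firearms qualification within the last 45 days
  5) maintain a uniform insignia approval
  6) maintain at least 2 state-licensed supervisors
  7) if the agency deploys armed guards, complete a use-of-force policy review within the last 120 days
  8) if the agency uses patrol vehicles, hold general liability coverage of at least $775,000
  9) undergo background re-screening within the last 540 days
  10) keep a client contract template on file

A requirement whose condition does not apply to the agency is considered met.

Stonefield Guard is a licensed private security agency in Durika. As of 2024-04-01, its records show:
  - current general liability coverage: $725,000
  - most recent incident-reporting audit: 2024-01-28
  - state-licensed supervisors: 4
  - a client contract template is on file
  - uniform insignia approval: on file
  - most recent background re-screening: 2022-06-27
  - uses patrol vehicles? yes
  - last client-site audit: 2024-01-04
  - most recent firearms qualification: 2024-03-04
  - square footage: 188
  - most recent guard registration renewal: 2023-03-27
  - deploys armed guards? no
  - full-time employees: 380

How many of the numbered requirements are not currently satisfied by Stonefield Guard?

1. guard registration renewal 371 days ago vs limit 365 → not met
2. incident-reporting audit 64 days ago vs limit 60 → not met
3. client-site audit 88 days ago vs limit 60 → not met
4. firearms qualification 28 days ago vs limit 45 → met
5. uniform insignia approval present → met
6. state-licensed supervisors 4 ≥ 2 → met
7. condition 'deploys armed guards' does not hold → requirement n/a → met
8. condition 'uses patrol vehicles' holds; general liability coverage $725,000 < $775,000 → not met
9. background re-screening 644 days ago vs limit 540 → not met
10. client contract template present → met
Not met: 5 of 10

5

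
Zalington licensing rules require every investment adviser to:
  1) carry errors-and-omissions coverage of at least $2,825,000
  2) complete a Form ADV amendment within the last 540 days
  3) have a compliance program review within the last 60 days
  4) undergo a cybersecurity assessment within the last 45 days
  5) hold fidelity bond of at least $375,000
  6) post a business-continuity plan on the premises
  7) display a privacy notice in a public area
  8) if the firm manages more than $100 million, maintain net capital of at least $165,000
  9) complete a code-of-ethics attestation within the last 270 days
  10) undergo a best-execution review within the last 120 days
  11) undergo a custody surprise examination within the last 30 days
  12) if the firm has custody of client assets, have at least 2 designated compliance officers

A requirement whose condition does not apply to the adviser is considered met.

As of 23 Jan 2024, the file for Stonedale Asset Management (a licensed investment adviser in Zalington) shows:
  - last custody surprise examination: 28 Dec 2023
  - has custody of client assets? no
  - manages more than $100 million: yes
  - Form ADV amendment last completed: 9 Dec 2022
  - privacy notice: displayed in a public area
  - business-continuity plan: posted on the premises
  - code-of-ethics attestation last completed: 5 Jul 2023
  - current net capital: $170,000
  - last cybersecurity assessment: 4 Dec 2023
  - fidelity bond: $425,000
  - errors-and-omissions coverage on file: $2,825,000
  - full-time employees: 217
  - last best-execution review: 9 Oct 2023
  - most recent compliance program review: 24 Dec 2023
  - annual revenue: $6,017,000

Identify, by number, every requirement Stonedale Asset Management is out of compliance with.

4

1. errors-and-omissions coverage $2,825,000 ≥ $2,825,000 → met
2. Form ADV amendment 410 days ago vs limit 540 → met
3. compliance program review 30 days ago vs limit 60 → met
4. cybersecurity assessment 50 days ago vs limit 45 → not met
5. fidelity bond $425,000 ≥ $375,000 → met
6. business-continuity plan present → met
7. privacy notice present → met
8. condition 'manages more than $100 million' holds; net capital $170,000 ≥ $165,000 → met
9. code-of-ethics attestation 202 days ago vs limit 270 → met
10. best-execution review 106 days ago vs limit 120 → met
11. custody surprise examination 26 days ago vs limit 30 → met
12. condition 'has custody of client assets' does not hold → requirement n/a → met
Not met: 4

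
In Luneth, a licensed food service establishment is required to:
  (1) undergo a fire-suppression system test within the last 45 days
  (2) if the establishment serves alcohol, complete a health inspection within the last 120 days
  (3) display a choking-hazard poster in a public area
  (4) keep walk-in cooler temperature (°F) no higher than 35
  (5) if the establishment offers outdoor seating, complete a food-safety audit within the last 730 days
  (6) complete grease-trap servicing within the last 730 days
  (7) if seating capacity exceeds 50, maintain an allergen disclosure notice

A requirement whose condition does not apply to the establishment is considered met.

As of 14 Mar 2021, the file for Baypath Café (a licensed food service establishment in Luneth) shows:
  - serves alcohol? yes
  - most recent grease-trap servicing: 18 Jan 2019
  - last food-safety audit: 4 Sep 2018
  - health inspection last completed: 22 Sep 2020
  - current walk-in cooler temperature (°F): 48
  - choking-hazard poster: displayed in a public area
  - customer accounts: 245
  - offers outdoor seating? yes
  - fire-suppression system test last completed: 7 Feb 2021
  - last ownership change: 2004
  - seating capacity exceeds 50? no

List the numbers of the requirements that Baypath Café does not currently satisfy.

1. fire-suppression system test 35 days ago vs limit 45 → met
2. condition 'serves alcohol' holds; health inspection 173 days ago vs limit 120 → not met
3. choking-hazard poster present → met
4. walk-in cooler temperature (°F) 48 > 35 → not met
5. condition 'offers outdoor seating' holds; food-safety audit 922 days ago vs limit 730 → not met
6. grease-trap servicing 786 days ago vs limit 730 → not met
7. condition 'seating capacity exceeds 50' does not hold → requirement n/a → met
Not met: 2, 4, 5, 6

2, 4, 5, 6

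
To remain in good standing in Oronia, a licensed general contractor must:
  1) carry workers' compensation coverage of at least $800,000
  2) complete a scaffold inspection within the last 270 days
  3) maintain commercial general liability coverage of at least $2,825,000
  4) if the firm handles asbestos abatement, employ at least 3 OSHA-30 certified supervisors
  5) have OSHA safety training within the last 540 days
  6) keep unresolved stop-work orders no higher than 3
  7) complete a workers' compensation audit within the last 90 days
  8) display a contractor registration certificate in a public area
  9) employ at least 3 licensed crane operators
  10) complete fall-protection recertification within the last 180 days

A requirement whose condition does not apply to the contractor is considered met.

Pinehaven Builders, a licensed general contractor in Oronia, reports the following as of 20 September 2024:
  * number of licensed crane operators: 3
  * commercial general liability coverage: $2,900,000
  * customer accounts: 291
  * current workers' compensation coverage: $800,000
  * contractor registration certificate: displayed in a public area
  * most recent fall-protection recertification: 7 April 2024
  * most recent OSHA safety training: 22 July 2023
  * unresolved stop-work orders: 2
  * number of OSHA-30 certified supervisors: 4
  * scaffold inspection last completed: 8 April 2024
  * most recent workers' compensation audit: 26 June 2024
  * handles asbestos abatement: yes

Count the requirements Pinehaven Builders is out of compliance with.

1. workers' compensation coverage $800,000 ≥ $800,000 → met
2. scaffold inspection 165 days ago vs limit 270 → met
3. commercial general liability coverage $2,900,000 ≥ $2,825,000 → met
4. condition 'handles asbestos abatement' holds; OSHA-30 certified supervisors 4 ≥ 3 → met
5. OSHA safety training 426 days ago vs limit 540 → met
6. unresolved stop-work orders 2 ≤ 3 → met
7. workers' compensation audit 86 days ago vs limit 90 → met
8. contractor registration certificate present → met
9. licensed crane operators 3 ≥ 3 → met
10. fall-protection recertification 166 days ago vs limit 180 → met
Not met: 0 of 10

0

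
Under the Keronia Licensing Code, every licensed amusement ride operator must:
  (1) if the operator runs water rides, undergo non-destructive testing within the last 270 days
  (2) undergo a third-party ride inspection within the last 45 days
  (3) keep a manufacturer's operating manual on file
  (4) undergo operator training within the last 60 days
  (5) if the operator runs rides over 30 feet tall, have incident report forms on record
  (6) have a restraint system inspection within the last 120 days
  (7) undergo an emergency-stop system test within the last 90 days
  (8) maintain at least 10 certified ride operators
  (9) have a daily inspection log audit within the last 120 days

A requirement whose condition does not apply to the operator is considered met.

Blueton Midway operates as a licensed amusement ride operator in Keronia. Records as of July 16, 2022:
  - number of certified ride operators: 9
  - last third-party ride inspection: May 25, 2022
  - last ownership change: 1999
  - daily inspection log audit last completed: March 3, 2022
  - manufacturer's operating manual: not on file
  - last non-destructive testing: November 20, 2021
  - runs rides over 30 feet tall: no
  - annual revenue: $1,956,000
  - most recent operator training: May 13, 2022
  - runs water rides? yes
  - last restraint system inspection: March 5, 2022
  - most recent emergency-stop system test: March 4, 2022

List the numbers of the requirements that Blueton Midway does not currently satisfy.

2, 3, 4, 6, 7, 8, 9

1. condition 'runs water rides' holds; non-destructive testing 238 days ago vs limit 270 → met
2. third-party ride inspection 52 days ago vs limit 45 → not met
3. manufacturer's operating manual absent → not met
4. operator training 64 days ago vs limit 60 → not met
5. condition 'runs rides over 30 feet tall' does not hold → requirement n/a → met
6. restraint system inspection 133 days ago vs limit 120 → not met
7. emergency-stop system test 134 days ago vs limit 90 → not met
8. certified ride operators 9 < 10 → not met
9. daily inspection log audit 135 days ago vs limit 120 → not met
Not met: 2, 3, 4, 6, 7, 8, 9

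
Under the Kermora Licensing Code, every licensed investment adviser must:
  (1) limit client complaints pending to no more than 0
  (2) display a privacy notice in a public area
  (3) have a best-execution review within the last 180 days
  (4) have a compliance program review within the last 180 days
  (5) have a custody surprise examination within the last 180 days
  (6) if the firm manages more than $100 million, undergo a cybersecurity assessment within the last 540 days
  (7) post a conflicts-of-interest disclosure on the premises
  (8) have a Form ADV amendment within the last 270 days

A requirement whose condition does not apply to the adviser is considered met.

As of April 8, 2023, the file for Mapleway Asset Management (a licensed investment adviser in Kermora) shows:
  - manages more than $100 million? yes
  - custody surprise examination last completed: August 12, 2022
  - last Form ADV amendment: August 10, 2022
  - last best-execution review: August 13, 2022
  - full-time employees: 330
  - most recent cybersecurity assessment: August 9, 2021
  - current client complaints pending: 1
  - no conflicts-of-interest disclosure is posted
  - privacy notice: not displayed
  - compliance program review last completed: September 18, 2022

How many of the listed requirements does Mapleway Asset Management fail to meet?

7

1. client complaints pending 1 > 0 → not met
2. privacy notice absent → not met
3. best-execution review 238 days ago vs limit 180 → not met
4. compliance program review 202 days ago vs limit 180 → not met
5. custody surprise examination 239 days ago vs limit 180 → not met
6. condition 'manages more than $100 million' holds; cybersecurity assessment 607 days ago vs limit 540 → not met
7. conflicts-of-interest disclosure absent → not met
8. Form ADV amendment 241 days ago vs limit 270 → met
Not met: 7 of 8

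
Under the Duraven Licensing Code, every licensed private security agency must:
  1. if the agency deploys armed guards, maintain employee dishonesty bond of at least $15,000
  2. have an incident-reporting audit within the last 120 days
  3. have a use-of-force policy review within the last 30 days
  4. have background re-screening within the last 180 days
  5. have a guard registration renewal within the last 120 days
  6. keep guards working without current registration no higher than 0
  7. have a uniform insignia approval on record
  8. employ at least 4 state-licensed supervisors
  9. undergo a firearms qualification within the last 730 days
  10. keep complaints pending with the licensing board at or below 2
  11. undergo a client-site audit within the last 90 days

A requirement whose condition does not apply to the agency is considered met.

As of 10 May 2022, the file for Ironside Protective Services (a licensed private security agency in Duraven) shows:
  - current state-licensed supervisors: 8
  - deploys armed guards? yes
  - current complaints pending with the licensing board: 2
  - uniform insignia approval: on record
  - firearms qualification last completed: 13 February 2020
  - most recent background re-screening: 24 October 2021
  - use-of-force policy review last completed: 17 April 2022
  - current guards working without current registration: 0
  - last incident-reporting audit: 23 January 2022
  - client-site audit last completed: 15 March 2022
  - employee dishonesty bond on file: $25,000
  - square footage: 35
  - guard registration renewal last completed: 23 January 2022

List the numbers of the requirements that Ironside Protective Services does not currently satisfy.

1. condition 'deploys armed guards' holds; employee dishonesty bond $25,000 ≥ $15,000 → met
2. incident-reporting audit 107 days ago vs limit 120 → met
3. use-of-force policy review 23 days ago vs limit 30 → met
4. background re-screening 198 days ago vs limit 180 → not met
5. guard registration renewal 107 days ago vs limit 120 → met
6. guards working without current registration 0 ≤ 0 → met
7. uniform insignia approval present → met
8. state-licensed supervisors 8 ≥ 4 → met
9. firearms qualification 817 days ago vs limit 730 → not met
10. complaints pending with the licensing board 2 ≤ 2 → met
11. client-site audit 56 days ago vs limit 90 → met
Not met: 4, 9

4, 9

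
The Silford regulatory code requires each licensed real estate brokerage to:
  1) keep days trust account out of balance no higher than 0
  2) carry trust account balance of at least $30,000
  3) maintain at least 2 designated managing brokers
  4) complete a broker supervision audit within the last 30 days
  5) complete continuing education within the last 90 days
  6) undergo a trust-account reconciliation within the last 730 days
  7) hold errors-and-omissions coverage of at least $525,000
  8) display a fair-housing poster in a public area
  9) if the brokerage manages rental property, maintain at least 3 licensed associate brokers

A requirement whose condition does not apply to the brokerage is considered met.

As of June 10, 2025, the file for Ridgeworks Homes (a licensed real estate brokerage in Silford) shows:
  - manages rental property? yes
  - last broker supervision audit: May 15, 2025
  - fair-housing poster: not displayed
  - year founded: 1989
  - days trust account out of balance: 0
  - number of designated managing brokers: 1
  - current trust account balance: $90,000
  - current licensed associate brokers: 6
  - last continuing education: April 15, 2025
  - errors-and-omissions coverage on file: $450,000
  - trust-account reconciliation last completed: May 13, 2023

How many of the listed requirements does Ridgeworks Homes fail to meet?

1. days trust account out of balance 0 ≤ 0 → met
2. trust account balance $90,000 ≥ $30,000 → met
3. designated managing brokers 1 < 2 → not met
4. broker supervision audit 26 days ago vs limit 30 → met
5. continuing education 56 days ago vs limit 90 → met
6. trust-account reconciliation 759 days ago vs limit 730 → not met
7. errors-and-omissions coverage $450,000 < $525,000 → not met
8. fair-housing poster absent → not met
9. condition 'manages rental property' holds; licensed associate brokers 6 ≥ 3 → met
Not met: 4 of 9

4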